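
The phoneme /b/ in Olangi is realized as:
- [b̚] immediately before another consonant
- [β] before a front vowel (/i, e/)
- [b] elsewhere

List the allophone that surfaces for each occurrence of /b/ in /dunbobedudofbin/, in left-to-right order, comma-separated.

[b], [β], [β]

Occurrence 1 (position 4): no conditioning environment matches → elsewhere allophone [b].
Occurrence 2 (position 6): before a front vowel (/i, e/) → [β].
Occurrence 3 (position 13): before a front vowel (/i, e/) → [β].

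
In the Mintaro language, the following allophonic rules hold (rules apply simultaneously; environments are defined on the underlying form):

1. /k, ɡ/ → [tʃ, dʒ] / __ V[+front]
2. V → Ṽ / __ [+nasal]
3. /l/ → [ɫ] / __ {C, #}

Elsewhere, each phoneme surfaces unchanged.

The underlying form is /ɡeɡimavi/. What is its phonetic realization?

Rule 1 applies to /ɡ/ (word-initial: before a front vowel) → [dʒ].
/e/ (between /ɡ/ and /ɡ/): rule 2 targets it, but not before a nasal consonant → unchanged [e].
Rule 1 applies to /ɡ/ (between /e/ and /i/: before a front vowel) → [dʒ].
/i/ meets the environment for rule 2 (before a nasal consonant) → [ĩ].
/m/ (between /i/ and /a/) is unaffected → [m].
/a/ — between /m/ and /v/; rule 2 does not apply here → [a].
/v/ stays [v].
/i/ (word-final): rule 2 targets it, but not before a nasal consonant → unchanged [i].

[dʒedʒĩmavi]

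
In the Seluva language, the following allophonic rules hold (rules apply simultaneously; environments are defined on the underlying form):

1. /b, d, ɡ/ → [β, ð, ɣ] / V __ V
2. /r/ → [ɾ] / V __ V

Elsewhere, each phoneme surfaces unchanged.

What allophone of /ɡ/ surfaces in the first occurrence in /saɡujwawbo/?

Rule 1 applies to /ɡ/ (between /a/ and /u/: between two vowels) → [ɣ].

[ɣ]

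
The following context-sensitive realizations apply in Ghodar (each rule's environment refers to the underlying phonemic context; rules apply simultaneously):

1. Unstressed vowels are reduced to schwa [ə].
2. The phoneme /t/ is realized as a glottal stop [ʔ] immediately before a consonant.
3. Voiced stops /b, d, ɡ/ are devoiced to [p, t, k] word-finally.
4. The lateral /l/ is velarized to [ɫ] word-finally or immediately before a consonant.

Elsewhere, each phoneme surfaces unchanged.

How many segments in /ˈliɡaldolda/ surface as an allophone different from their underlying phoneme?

5

Segments that undergo a rule: /a/ → [ə] (rule 1); /l/ → [ɫ] (rule 4); /o/ → [ə] (rule 1); /l/ → [ɫ] (rule 4); /a/ → [ə] (rule 1).
All other segments surface unchanged.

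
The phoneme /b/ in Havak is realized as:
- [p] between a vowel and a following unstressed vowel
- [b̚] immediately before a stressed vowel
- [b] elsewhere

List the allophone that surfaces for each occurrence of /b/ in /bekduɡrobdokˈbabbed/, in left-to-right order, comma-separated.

Occurrence 1 (position 1): no conditioning environment matches → elsewhere allophone [b].
Occurrence 2 (position 9): no conditioning environment matches → elsewhere allophone [b].
Occurrence 3 (position 13): immediately before a stressed vowel → [b̚].
Occurrence 4 (position 15): no conditioning environment matches → elsewhere allophone [b].
Occurrence 5 (position 16): no conditioning environment matches → elsewhere allophone [b].

[b], [b], [b̚], [b], [b]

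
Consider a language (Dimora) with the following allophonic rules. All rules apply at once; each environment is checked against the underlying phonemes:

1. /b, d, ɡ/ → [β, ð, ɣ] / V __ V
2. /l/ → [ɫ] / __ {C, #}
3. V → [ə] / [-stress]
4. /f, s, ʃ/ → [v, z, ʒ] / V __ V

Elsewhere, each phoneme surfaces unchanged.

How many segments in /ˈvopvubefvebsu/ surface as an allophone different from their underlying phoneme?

5

Segments that undergo a rule: /u/ → [ə] (rule 3); /b/ → [β] (rule 1); /e/ → [ə] (rule 3); /e/ → [ə] (rule 3); /u/ → [ə] (rule 3).
All other segments surface unchanged.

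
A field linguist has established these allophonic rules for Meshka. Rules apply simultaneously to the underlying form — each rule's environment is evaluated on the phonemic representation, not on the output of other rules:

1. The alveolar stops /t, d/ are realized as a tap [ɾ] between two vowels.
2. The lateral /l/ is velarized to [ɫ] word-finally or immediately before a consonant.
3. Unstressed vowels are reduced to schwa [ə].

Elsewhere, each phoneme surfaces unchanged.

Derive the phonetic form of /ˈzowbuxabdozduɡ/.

[ˈzowbəxəbdəzdəɡ]

/z/ — not in any rule's target class → [z].
/o/ (between /z/ and /w/) fails the environment for rule 3, so it stays [o].
/w/ — not in any rule's target class → [w].
/b/ (between /w/ and /u/): no rule targets it → [b].
/u/ (between /b/ and /x/): in an unstressed syllable, so rule 3 applies → [ə].
/x/ (between /u/ and /a/) is unaffected → [x].
/a/ meets the environment for rule 3 (in an unstressed syllable) → [ə].
/b/ — not in any rule's target class → [b].
/d/ (between /b/ and /o/) fails the environment for rule 1, so it stays [d].
/o/ (between /d/ and /z/) occurs in an unstressed syllable → [ə] by rule 3.
/z/ (between /o/ and /d/): no rule targets it → [z].
/d/ (between /z/ and /u/): rule 1 targets it, but not between two vowels → unchanged [d].
/u/ meets the environment for rule 3 (in an unstressed syllable) → [ə].
/ɡ/ (word-final) is unaffected → [ɡ].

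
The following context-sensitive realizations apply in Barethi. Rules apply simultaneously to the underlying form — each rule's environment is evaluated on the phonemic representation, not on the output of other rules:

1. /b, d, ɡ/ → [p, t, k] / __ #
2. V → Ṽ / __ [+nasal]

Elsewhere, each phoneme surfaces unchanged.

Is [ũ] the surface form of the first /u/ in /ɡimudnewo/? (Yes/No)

No

/u/ (between /m/ and /d/) fails the environment for rule 2, so it stays [u].
The actual realization is [u], not [ũ].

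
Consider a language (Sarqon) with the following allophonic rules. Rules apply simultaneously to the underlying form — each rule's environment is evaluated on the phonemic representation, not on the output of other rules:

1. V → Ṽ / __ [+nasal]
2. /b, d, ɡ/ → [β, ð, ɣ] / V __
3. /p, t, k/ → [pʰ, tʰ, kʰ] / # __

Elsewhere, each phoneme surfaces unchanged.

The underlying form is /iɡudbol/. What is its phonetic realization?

[iɣuðbol]

/i/ (word-initial) fails the environment for rule 1, so it stays [i].
/ɡ/ (between /i/ and /u/): immediately after a vowel, so rule 2 applies → [ɣ].
/u/ (between /ɡ/ and /d/): rule 1 targets it, but not before a nasal consonant → unchanged [u].
/d/ (between /u/ and /b/) occurs immediately after a vowel → [ð] by rule 2.
/b/ (between /d/ and /o/) is in the target of rule 2 but the environment (immediately after a vowel) is not met → [b].
/o/ (between /b/ and /l/) is in the target of rule 1 but the environment (before a nasal consonant) is not met → [o].
/l/ — not in any rule's target class → [l].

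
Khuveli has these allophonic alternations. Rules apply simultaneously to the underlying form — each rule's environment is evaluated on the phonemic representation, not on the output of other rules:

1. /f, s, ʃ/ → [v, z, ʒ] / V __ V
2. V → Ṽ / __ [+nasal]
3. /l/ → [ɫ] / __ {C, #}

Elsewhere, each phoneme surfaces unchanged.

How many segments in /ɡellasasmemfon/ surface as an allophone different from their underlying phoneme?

Segments that undergo a rule: /l/ → [ɫ] (rule 3); /s/ → [z] (rule 1); /e/ → [ẽ] (rule 2); /o/ → [õ] (rule 2).
All other segments surface unchanged.

4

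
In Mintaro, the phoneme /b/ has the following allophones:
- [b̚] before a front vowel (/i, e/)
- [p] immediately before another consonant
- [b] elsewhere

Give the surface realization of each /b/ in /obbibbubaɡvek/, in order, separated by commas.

Occurrence 1 (position 2): immediately before another consonant → [p].
Occurrence 2 (position 3): before a front vowel (/i, e/) → [b̚].
Occurrence 3 (position 5): immediately before another consonant → [p].
Occurrence 4 (position 6): no conditioning environment matches → elsewhere allophone [b].
Occurrence 5 (position 8): no conditioning environment matches → elsewhere allophone [b].

[p], [b̚], [p], [b], [b]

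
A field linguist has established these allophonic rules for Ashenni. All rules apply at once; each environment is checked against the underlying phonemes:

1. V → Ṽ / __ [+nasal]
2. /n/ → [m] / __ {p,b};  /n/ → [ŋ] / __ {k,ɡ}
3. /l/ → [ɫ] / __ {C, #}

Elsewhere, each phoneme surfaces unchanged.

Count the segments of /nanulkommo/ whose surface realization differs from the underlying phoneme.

Segments that undergo a rule: /a/ → [ã] (rule 1); /l/ → [ɫ] (rule 3); /o/ → [õ] (rule 1).
All other segments surface unchanged.

3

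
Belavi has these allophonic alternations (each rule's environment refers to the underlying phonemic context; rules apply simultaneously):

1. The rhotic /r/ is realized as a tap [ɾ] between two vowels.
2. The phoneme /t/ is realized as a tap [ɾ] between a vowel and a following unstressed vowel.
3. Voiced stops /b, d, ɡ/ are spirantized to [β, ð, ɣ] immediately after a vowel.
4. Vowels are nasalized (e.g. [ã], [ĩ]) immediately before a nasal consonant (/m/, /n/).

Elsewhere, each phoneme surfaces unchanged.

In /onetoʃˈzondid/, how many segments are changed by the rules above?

4

Segments that undergo a rule: /o/ → [õ] (rule 4); /t/ → [ɾ] (rule 2); /o/ → [õ] (rule 4); /d/ → [ð] (rule 3).
All other segments surface unchanged.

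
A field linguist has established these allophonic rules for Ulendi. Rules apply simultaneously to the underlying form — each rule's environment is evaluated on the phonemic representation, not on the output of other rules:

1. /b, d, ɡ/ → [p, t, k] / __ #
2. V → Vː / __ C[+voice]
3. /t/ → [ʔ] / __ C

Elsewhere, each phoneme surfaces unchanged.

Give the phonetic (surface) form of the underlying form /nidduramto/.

/i/ — between /n/ and /d/, before a voiced consonant — surfaces as [iː] (rule 2).
/d/ (between /i/ and /d/) fails the environment for rule 1, so it stays [d].
/d/ (between /d/ and /u/): rule 1 targets it, but not word-finally → unchanged [d].
/u/ (between /d/ and /r/) occurs before a voiced consonant → [uː] by rule 2.
Rule 2 applies to /a/ (between /r/ and /m/: before a voiced consonant) → [aː].
/t/ — between /m/ and /o/; rule 3 does not apply here → [t].
/o/ (word-final) fails the environment for rule 2, so it stays [o].

[niːdduːraːmto]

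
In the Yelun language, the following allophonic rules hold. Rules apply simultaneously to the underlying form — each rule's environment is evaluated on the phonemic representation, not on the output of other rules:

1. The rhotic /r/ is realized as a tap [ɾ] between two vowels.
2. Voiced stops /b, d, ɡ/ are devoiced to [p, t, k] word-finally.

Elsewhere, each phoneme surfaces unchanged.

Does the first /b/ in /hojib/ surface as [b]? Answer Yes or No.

/b/ (word-final) occurs word-finally → [p] by rule 2.
The actual realization is [p], not [b].

No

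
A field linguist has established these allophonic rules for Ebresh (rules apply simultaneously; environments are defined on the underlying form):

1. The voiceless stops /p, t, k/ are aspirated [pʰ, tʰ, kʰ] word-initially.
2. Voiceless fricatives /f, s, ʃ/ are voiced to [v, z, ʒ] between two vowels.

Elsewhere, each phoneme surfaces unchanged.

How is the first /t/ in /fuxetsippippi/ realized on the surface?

[t]

/t/ — between /e/ and /s/; rule 1 does not apply here → [t].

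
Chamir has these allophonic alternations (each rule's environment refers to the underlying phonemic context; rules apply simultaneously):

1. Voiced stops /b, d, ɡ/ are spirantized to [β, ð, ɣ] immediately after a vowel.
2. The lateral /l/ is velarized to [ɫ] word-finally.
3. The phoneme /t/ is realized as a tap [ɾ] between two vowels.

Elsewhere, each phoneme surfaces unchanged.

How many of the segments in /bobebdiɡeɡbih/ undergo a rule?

Segments that undergo a rule: /b/ → [β] (rule 1); /b/ → [β] (rule 1); /ɡ/ → [ɣ] (rule 1); /ɡ/ → [ɣ] (rule 1).
All other segments surface unchanged.

4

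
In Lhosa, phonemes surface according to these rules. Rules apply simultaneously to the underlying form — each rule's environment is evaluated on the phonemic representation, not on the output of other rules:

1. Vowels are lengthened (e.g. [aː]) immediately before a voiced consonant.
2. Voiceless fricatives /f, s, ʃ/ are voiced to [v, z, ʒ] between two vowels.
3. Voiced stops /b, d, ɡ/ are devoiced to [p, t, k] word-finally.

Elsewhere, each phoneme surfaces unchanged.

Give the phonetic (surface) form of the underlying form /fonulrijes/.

[foːnuːlriːjes]

/f/ — word-initial; rule 2 does not apply here → [f].
/o/ (between /f/ and /n/) occurs before a voiced consonant → [oː] by rule 1.
/u/ meets the environment for rule 1 (before a voiced consonant) → [uː].
Rule 1 applies to /i/ (between /r/ and /j/: before a voiced consonant) → [iː].
/e/ (between /j/ and /s/) fails the environment for rule 1, so it stays [e].
/s/ — word-final; rule 2 does not apply here → [s].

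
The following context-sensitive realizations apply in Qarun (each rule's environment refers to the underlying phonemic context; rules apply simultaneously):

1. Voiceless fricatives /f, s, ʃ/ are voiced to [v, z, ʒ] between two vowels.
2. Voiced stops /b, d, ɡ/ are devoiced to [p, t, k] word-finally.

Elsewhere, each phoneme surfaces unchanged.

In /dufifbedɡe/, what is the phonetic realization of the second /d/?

/d/ (between /e/ and /ɡ/) is in the target of rule 2 but the environment (word-finally) is not met → [d].

[d]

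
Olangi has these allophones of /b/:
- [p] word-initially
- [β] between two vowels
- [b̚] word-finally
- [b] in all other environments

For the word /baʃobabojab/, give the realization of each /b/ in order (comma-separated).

[p], [β], [β], [b̚]

Occurrence 1 (position 1): word-initially → [p].
Occurrence 2 (position 5): between two vowels → [β].
Occurrence 3 (position 7): between two vowels → [β].
Occurrence 4 (position 11): word-finally → [b̚].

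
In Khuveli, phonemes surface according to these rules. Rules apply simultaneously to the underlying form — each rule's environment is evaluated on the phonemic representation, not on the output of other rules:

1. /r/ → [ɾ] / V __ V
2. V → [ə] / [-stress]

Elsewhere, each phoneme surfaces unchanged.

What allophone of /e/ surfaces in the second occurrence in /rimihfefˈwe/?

[e]

/e/ — word-final; rule 2 does not apply here → [e].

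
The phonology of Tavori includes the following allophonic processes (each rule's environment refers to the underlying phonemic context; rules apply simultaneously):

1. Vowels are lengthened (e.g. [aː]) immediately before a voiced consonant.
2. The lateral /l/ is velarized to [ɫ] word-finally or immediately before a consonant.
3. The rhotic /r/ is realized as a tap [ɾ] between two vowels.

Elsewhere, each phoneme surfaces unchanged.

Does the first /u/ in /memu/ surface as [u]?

/u/ (word-final) is in the target of rule 1 but the environment (before a voiced consonant) is not met → [u].
The actual realization is [u], which matches [u].

Yes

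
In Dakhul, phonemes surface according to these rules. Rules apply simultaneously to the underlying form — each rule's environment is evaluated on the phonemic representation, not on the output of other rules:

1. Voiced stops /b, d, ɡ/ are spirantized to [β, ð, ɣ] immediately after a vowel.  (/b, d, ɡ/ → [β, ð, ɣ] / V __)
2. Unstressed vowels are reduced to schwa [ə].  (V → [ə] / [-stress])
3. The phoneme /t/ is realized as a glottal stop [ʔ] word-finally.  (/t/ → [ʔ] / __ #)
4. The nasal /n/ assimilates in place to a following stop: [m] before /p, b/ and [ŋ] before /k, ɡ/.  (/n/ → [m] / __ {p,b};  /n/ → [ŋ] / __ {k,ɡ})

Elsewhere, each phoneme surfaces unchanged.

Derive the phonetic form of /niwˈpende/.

[nəwˈpendə]

/n/ (word-initial) is in the target of rule 4 but the environment (before a labial or velar stop) is not met → [n].
/i/ — between /n/ and /w/, in an unstressed syllable — surfaces as [ə] (rule 2).
/w/ stays [w].
/p/ (between /w/ and /e/) is unaffected → [p].
/e/ (between /p/ and /n/) fails the environment for rule 2, so it stays [e].
/n/ (between /e/ and /d/): rule 4 targets it, but not before a labial or velar stop → unchanged [n].
/d/ (between /n/ and /e/): rule 1 targets it, but not immediately after a vowel → unchanged [d].
/e/ — word-final, in an unstressed syllable — surfaces as [ə] (rule 2).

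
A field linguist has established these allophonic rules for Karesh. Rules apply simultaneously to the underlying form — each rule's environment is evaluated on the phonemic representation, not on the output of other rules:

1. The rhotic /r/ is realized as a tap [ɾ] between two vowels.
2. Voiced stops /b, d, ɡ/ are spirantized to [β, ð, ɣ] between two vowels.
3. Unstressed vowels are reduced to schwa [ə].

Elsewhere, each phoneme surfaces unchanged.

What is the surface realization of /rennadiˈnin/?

/r/ (word-initial): rule 1 targets it, but not between two vowels → unchanged [r].
/e/ — between /r/ and /n/, in an unstressed syllable — surfaces as [ə] (rule 3).
/n/ stays [n].
/n/ (between /n/ and /a/): no rule targets it → [n].
/a/ (between /n/ and /d/) occurs in an unstressed syllable → [ə] by rule 3.
/d/ meets the environment for rule 2 (between two vowels) → [ð].
/i/ (between /d/ and /n/): in an unstressed syllable, so rule 3 applies → [ə].
/n/ (between /i/ and /i/) is unaffected → [n].
/i/ — between /n/ and /n/; rule 3 does not apply here → [i].
/n/ (word-final): no rule targets it → [n].

[rənnəðəˈnin]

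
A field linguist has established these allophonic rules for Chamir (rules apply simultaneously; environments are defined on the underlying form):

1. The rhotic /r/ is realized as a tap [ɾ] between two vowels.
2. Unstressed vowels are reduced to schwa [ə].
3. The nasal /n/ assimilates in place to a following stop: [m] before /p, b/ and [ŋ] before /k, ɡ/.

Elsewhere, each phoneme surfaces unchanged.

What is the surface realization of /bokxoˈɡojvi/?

/b/ — not in any rule's target class → [b].
Rule 2 applies to /o/ (between /b/ and /k/: in an unstressed syllable) → [ə].
/k/ — not in any rule's target class → [k].
/x/ — not in any rule's target class → [x].
Rule 2 applies to /o/ (between /x/ and /ɡ/: in an unstressed syllable) → [ə].
/ɡ/ (between /o/ and /o/) is unaffected → [ɡ].
/o/ (between /ɡ/ and /j/): rule 2 targets it, but not in an unstressed syllable → unchanged [o].
/j/ stays [j].
/v/ (between /j/ and /i/): no rule targets it → [v].
/i/ — word-final, in an unstressed syllable — surfaces as [ə] (rule 2).

[bəkxəˈɡojvə]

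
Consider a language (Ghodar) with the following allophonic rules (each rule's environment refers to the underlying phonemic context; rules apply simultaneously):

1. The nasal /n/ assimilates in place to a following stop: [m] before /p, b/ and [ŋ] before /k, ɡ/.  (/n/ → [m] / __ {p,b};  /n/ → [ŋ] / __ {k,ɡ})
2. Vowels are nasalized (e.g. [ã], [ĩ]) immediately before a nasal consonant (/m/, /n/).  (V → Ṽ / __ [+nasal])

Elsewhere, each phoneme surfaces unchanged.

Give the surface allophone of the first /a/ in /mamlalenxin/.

/a/ (between /m/ and /m/): before a nasal consonant, so rule 2 applies → [ã].

[ã]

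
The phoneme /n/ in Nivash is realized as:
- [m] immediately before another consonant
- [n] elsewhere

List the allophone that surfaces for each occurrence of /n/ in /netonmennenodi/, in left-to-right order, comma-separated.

Occurrence 1 (position 1): no conditioning environment matches → elsewhere allophone [n].
Occurrence 2 (position 5): immediately before another consonant → [m].
Occurrence 3 (position 8): immediately before another consonant → [m].
Occurrence 4 (position 9): no conditioning environment matches → elsewhere allophone [n].
Occurrence 5 (position 11): no conditioning environment matches → elsewhere allophone [n].

[n], [m], [m], [n], [n]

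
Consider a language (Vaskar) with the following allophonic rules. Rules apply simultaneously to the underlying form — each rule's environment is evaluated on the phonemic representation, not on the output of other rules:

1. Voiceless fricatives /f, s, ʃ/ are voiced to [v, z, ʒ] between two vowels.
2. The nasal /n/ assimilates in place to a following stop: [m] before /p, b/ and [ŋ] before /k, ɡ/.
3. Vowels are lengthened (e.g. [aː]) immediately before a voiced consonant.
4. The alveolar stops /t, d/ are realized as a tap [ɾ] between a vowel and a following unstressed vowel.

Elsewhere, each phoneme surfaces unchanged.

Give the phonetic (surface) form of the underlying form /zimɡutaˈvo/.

/z/ stays [z].
/i/ — between /z/ and /m/, before a voiced consonant — surfaces as [iː] (rule 3).
/m/ — not in any rule's target class → [m].
/ɡ/ stays [ɡ].
/u/ (between /ɡ/ and /t/) is in the target of rule 3 but the environment (before a voiced consonant) is not met → [u].
Rule 4 applies to /t/ (between /u/ and /a/: between a vowel and a following unstressed vowel) → [ɾ].
/a/ — between /t/ and /v/, before a voiced consonant — surfaces as [aː] (rule 3).
/v/ (between /a/ and /o/): no rule targets it → [v].
/o/ (word-final) fails the environment for rule 3, so it stays [o].

[ziːmɡuɾaːˈvo]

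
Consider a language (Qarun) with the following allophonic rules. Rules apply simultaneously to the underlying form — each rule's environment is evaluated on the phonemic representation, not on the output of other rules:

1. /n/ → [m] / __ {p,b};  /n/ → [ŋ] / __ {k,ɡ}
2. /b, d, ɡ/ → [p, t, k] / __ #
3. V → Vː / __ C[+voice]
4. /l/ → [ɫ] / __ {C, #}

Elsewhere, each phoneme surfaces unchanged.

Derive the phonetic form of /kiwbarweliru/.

[kiːwbaːrweːliːru]

/k/ (word-initial) is unaffected → [k].
Rule 3 applies to /i/ (between /k/ and /w/: before a voiced consonant) → [iː].
/w/ stays [w].
/b/ (between /w/ and /a/): rule 2 targets it, but not word-finally → unchanged [b].
/a/ — between /b/ and /r/, before a voiced consonant — surfaces as [aː] (rule 3).
/r/ (between /a/ and /w/): no rule targets it → [r].
/w/ stays [w].
/e/ — between /w/ and /l/, before a voiced consonant — surfaces as [eː] (rule 3).
/l/ (between /e/ and /i/) fails the environment for rule 4, so it stays [l].
/i/ (between /l/ and /r/) occurs before a voiced consonant → [iː] by rule 3.
/r/ (between /i/ and /u/) is unaffected → [r].
/u/ (word-final) fails the environment for rule 3, so it stays [u].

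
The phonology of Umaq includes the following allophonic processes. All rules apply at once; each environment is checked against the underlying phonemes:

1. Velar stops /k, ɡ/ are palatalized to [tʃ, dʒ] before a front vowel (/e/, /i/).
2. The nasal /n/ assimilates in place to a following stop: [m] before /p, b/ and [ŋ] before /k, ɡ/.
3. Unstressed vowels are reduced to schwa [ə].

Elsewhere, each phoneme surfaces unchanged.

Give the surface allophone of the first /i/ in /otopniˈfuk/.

[ə]

/i/ meets the environment for rule 3 (in an unstressed syllable) → [ə].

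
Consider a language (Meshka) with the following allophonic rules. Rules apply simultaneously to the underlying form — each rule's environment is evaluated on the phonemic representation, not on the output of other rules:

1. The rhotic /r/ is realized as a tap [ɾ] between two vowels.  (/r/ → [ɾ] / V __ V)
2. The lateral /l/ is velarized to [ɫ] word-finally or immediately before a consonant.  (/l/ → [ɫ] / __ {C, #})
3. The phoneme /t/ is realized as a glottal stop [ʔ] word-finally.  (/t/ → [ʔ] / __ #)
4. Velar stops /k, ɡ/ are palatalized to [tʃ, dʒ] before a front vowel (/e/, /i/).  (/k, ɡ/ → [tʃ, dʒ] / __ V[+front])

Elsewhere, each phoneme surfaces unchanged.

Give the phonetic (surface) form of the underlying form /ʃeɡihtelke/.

/ʃ/ (word-initial): no rule targets it → [ʃ].
/e/ — not in any rule's target class → [e].
/ɡ/ (between /e/ and /i/): before a front vowel, so rule 4 applies → [dʒ].
/i/ (between /ɡ/ and /h/) is unaffected → [i].
/h/ stays [h].
/t/ (between /h/ and /e/) is in the target of rule 3 but the environment (word-finally) is not met → [t].
/e/ stays [e].
/l/ meets the environment for rule 2 (word-finally or immediately before a consonant) → [ɫ].
/k/ — between /l/ and /e/, before a front vowel — surfaces as [tʃ] (rule 4).
/e/ — not in any rule's target class → [e].

[ʃedʒihteɫtʃe]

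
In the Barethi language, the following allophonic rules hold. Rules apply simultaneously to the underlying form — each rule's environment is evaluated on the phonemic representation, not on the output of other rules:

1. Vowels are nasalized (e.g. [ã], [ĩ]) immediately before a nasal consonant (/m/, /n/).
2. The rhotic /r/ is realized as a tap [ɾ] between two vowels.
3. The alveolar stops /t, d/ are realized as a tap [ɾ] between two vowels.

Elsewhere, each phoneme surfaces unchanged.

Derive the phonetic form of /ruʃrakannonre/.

/r/ — word-initial; rule 2 does not apply here → [r].
/u/ (between /r/ and /ʃ/): rule 1 targets it, but not before a nasal consonant → unchanged [u].
/ʃ/ — not in any rule's target class → [ʃ].
/r/ (between /ʃ/ and /a/) is in the target of rule 2 but the environment (between two vowels) is not met → [r].
/a/ (between /r/ and /k/) is in the target of rule 1 but the environment (before a nasal consonant) is not met → [a].
/k/ stays [k].
/a/ (between /k/ and /n/): before a nasal consonant, so rule 1 applies → [ã].
/n/ (between /a/ and /n/) is unaffected → [n].
/n/ (between /n/ and /o/) is unaffected → [n].
/o/ — between /n/ and /n/, before a nasal consonant — surfaces as [õ] (rule 1).
/n/ — not in any rule's target class → [n].
/r/ — between /n/ and /e/; rule 2 does not apply here → [r].
/e/ (word-final): rule 1 targets it, but not before a nasal consonant → unchanged [e].

[ruʃrakãnnõnre]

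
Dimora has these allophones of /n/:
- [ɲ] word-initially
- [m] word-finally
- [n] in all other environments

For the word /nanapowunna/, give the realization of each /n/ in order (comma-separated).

[ɲ], [n], [n], [n]

Occurrence 1 (position 1): word-initially → [ɲ].
Occurrence 2 (position 3): no conditioning environment matches → elsewhere allophone [n].
Occurrence 3 (position 9): no conditioning environment matches → elsewhere allophone [n].
Occurrence 4 (position 10): no conditioning environment matches → elsewhere allophone [n].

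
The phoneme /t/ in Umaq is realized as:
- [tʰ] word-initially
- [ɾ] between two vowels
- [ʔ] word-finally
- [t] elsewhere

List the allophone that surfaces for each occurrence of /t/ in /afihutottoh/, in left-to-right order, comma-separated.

Occurrence 1 (position 6): between two vowels → [ɾ].
Occurrence 2 (position 8): no conditioning environment matches → elsewhere allophone [t].
Occurrence 3 (position 9): no conditioning environment matches → elsewhere allophone [t].

[ɾ], [t], [t]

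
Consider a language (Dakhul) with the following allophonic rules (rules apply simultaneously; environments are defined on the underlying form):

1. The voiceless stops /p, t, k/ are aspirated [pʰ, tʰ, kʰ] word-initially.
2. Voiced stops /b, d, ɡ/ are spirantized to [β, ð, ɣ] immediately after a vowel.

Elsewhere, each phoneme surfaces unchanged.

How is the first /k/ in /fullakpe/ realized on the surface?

/k/ (between /a/ and /p/) is in the target of rule 1 but the environment (word-initially) is not met → [k].

[k]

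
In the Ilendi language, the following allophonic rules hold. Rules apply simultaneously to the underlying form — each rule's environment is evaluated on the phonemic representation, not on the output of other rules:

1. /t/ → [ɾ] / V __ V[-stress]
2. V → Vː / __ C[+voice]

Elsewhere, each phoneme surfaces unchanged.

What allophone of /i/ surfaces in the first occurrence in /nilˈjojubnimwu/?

[iː]

/i/ (between /n/ and /l/) occurs before a voiced consonant → [iː] by rule 2.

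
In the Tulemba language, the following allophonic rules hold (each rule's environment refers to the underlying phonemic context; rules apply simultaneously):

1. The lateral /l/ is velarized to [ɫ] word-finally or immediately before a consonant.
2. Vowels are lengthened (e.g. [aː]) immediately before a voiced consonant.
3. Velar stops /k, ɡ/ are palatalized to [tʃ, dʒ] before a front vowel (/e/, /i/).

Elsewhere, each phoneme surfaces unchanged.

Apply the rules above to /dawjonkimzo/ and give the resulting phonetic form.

/d/ (word-initial) is unaffected → [d].
/a/ (between /d/ and /w/) occurs before a voiced consonant → [aː] by rule 2.
/w/ stays [w].
/j/ (between /w/ and /o/) is unaffected → [j].
/o/ meets the environment for rule 2 (before a voiced consonant) → [oː].
/n/ stays [n].
Rule 3 applies to /k/ (between /n/ and /i/: before a front vowel) → [tʃ].
Rule 2 applies to /i/ (between /k/ and /m/: before a voiced consonant) → [iː].
/m/ stays [m].
/z/ (between /m/ and /o/): no rule targets it → [z].
/o/ — word-final; rule 2 does not apply here → [o].

[daːwjoːntʃiːmzo]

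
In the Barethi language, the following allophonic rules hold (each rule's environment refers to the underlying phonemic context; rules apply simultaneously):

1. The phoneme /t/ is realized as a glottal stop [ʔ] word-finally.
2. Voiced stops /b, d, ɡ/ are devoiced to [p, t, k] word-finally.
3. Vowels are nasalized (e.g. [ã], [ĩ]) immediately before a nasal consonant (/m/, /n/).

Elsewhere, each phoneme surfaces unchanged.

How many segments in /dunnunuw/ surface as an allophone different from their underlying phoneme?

Segments that undergo a rule: /u/ → [ũ] (rule 3); /u/ → [ũ] (rule 3).
All other segments surface unchanged.

2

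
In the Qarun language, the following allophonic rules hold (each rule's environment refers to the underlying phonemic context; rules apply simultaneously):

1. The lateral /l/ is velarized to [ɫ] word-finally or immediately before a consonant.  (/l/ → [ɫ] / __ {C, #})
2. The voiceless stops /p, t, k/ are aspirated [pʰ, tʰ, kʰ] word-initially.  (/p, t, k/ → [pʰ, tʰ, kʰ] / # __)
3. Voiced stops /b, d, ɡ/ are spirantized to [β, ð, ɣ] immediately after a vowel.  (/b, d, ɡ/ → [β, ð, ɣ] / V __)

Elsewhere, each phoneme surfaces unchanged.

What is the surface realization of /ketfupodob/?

/k/ (word-initial): word-initially, so rule 2 applies → [kʰ].
/e/ stays [e].
/t/ (between /e/ and /f/) is in the target of rule 2 but the environment (word-initially) is not met → [t].
/f/ (between /t/ and /u/) is unaffected → [f].
/u/ stays [u].
/p/ (between /u/ and /o/) is in the target of rule 2 but the environment (word-initially) is not met → [p].
/o/ (between /p/ and /d/) is unaffected → [o].
Rule 3 applies to /d/ (between /o/ and /o/: immediately after a vowel) → [ð].
/o/ (between /d/ and /b/): no rule targets it → [o].
/b/ (word-final) occurs immediately after a vowel → [β] by rule 3.

[kʰetfupoðoβ]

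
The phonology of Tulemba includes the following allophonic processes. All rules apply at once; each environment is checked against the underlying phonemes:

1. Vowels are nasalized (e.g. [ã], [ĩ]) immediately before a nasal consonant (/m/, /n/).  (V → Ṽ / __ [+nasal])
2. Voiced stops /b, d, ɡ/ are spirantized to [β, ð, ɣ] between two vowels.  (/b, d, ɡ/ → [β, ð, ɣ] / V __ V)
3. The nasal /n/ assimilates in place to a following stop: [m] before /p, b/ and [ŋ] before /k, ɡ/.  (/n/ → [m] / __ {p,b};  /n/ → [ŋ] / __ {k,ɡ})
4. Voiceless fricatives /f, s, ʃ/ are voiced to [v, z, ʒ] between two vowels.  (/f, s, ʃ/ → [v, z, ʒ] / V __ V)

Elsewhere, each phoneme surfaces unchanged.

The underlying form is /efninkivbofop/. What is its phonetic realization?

[efnĩŋkivbovop]

/e/ — word-initial; rule 1 does not apply here → [e].
/f/ — between /e/ and /n/; rule 4 does not apply here → [f].
/n/ (between /f/ and /i/) is in the target of rule 3 but the environment (before a labial or velar stop) is not met → [n].
/i/ — between /n/ and /n/, before a nasal consonant — surfaces as [ĩ] (rule 1).
/n/ (between /i/ and /k/): before a labial or velar stop, so rule 3 applies → [ŋ].
/i/ (between /k/ and /v/) is in the target of rule 1 but the environment (before a nasal consonant) is not met → [i].
/b/ (between /v/ and /o/) fails the environment for rule 2, so it stays [b].
/o/ — between /b/ and /f/; rule 1 does not apply here → [o].
/f/ meets the environment for rule 4 (between two vowels) → [v].
/o/ (between /f/ and /p/) fails the environment for rule 1, so it stays [o].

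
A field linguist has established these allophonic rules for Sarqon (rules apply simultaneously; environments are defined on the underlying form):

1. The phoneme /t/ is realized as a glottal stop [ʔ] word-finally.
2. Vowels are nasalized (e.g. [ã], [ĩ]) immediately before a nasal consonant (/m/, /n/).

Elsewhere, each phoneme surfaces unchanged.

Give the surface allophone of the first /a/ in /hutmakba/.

[a]

/a/ (between /m/ and /k/) fails the environment for rule 2, so it stays [a].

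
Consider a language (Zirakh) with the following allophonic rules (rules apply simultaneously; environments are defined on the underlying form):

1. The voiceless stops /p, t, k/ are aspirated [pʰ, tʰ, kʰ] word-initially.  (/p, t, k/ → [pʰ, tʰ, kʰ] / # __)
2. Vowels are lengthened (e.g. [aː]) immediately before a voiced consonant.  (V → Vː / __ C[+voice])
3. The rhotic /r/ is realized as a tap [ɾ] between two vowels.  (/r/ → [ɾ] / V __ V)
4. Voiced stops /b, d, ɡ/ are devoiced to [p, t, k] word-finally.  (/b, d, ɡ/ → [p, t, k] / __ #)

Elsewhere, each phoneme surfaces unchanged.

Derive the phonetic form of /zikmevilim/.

/z/ stays [z].
/i/ (between /z/ and /k/): rule 2 targets it, but not before a voiced consonant → unchanged [i].
/k/ (between /i/ and /m/) is in the target of rule 1 but the environment (word-initially) is not met → [k].
/m/ stays [m].
/e/ (between /m/ and /v/): before a voiced consonant, so rule 2 applies → [eː].
/v/ stays [v].
/i/ (between /v/ and /l/) occurs before a voiced consonant → [iː] by rule 2.
/l/ stays [l].
Rule 2 applies to /i/ (between /l/ and /m/: before a voiced consonant) → [iː].
/m/ (word-final) is unaffected → [m].

[zikmeːviːliːm]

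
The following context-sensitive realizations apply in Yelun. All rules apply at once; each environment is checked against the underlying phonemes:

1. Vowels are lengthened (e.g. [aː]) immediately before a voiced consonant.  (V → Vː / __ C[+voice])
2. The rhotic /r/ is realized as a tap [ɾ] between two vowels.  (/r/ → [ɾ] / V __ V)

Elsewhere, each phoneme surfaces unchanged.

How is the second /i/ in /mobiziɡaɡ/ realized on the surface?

/i/ meets the environment for rule 1 (before a voiced consonant) → [iː].

[iː]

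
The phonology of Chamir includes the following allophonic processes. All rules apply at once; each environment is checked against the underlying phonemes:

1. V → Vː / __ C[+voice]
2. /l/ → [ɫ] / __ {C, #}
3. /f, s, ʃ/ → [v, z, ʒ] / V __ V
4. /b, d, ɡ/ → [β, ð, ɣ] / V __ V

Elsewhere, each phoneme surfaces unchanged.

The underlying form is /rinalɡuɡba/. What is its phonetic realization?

/r/ (word-initial): no rule targets it → [r].
Rule 1 applies to /i/ (between /r/ and /n/: before a voiced consonant) → [iː].
/n/ stays [n].
/a/ — between /n/ and /l/, before a voiced consonant — surfaces as [aː] (rule 1).
/l/ (between /a/ and /ɡ/): word-finally or immediately before a consonant, so rule 2 applies → [ɫ].
/ɡ/ (between /l/ and /u/): rule 4 targets it, but not between two vowels → unchanged [ɡ].
/u/ (between /ɡ/ and /ɡ/): before a voiced consonant, so rule 1 applies → [uː].
/ɡ/ — between /u/ and /b/; rule 4 does not apply here → [ɡ].
/b/ — between /ɡ/ and /a/; rule 4 does not apply here → [b].
/a/ — word-final; rule 1 does not apply here → [a].

[riːnaːɫɡuːɡba]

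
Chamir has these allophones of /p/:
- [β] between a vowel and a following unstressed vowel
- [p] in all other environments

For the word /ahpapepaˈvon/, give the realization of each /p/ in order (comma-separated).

Occurrence 1 (position 3): no conditioning environment matches → elsewhere allophone [p].
Occurrence 2 (position 5): between a vowel and a following unstressed vowel → [β].
Occurrence 3 (position 7): between a vowel and a following unstressed vowel → [β].

[p], [β], [β]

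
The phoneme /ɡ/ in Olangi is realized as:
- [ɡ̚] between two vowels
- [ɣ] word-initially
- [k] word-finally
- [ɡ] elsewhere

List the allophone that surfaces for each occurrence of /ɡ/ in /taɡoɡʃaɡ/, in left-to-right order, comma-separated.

Occurrence 1 (position 3): between two vowels → [ɡ̚].
Occurrence 2 (position 5): no conditioning environment matches → elsewhere allophone [ɡ].
Occurrence 3 (position 8): word-finally → [k].

[ɡ̚], [ɡ], [k]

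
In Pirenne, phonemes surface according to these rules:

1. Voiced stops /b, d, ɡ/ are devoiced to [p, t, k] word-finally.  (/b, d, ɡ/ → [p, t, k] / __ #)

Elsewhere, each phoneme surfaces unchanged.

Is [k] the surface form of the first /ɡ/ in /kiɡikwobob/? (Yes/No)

/ɡ/ (between /i/ and /i/) is in the target of rule 1 but the environment (word-finally) is not met → [ɡ].
The actual realization is [ɡ], not [k].

No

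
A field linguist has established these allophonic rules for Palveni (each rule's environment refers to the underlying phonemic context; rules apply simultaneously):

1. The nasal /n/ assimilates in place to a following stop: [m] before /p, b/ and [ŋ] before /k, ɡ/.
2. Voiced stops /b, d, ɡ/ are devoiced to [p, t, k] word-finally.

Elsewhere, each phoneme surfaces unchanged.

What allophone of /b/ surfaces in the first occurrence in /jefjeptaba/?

/b/ (between /a/ and /a/): rule 2 targets it, but not word-finally → unchanged [b].

[b]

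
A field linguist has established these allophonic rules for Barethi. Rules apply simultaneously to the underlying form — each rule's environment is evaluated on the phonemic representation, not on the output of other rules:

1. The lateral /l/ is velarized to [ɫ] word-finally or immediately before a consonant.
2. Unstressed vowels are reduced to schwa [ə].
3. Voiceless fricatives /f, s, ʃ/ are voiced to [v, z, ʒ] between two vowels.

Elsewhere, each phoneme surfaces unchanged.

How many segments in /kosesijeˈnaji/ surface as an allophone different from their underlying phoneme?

7

Segments that undergo a rule: /o/ → [ə] (rule 2); /s/ → [z] (rule 3); /e/ → [ə] (rule 2); /s/ → [z] (rule 3); /i/ → [ə] (rule 2); /e/ → [ə] (rule 2); /i/ → [ə] (rule 2).
All other segments surface unchanged.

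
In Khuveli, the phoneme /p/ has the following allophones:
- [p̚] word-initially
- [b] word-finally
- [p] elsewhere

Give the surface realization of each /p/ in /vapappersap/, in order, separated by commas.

Occurrence 1 (position 3): no conditioning environment matches → elsewhere allophone [p].
Occurrence 2 (position 5): no conditioning environment matches → elsewhere allophone [p].
Occurrence 3 (position 6): no conditioning environment matches → elsewhere allophone [p].
Occurrence 4 (position 11): word-finally → [b].

[p], [p], [p], [b]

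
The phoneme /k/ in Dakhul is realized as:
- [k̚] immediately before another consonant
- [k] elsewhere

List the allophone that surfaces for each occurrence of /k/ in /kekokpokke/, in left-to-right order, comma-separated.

[k], [k], [k̚], [k̚], [k]

Occurrence 1 (position 1): no conditioning environment matches → elsewhere allophone [k].
Occurrence 2 (position 3): no conditioning environment matches → elsewhere allophone [k].
Occurrence 3 (position 5): immediately before another consonant → [k̚].
Occurrence 4 (position 8): immediately before another consonant → [k̚].
Occurrence 5 (position 9): no conditioning environment matches → elsewhere allophone [k].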